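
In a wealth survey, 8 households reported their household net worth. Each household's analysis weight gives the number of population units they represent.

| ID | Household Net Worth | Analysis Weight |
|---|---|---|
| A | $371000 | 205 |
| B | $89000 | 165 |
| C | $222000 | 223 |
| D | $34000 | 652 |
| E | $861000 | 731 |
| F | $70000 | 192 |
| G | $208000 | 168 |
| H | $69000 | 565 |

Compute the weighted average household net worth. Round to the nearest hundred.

Weighted sum = 371000×205 + 89000×165 + 222000×223 + 34000×652 + 861000×731 + 70000×192 + 208000×168 + 69000×565
  = 76055000 + 14685000 + 49506000 + 22168000 + 629391000 + 13440000 + 34944000 + 38985000 = 879174000
Sum of weights = 2901
Weighted mean = 879174000 / 2901 = 303058.95

303100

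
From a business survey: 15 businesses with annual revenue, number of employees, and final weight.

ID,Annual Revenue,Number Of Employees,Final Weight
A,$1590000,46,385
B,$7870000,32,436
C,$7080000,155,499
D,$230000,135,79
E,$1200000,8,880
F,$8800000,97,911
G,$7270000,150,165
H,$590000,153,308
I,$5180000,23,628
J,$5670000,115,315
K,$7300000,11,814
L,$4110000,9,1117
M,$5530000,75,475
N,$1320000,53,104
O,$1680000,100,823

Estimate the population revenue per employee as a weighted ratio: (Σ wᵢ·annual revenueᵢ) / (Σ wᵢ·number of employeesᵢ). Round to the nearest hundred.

Σ wᵢ·y = 37767460000
Σ wᵢ·x = 480066
Ratio = 37767460000 / 480066 = 78671.391

78700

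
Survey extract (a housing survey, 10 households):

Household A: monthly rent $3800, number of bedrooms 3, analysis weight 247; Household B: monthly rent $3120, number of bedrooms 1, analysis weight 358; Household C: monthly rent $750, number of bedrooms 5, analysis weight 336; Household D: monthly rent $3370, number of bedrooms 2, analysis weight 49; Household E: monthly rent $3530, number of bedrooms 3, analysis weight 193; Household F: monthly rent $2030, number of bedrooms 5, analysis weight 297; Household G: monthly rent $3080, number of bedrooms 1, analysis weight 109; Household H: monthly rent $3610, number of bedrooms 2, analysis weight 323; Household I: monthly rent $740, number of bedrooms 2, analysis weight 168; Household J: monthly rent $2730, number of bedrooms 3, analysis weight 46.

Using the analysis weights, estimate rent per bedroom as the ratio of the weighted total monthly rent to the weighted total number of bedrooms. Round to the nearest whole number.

Σ wᵢ·y = 3800×247 + 3120×358 + 750×336 + 3370×49 + 3530×193 + 2030×297 + 3080×109 + 3610×323 + 740×168 + 2730×46
  = 938600 + 1116960 + 252000 + 165130 + 681290 + 602910 + 335720 + 1166030 + 124320 + 125580 = 5508540
Σ wᵢ·x = 6170
Ratio = 5508540 / 6170 = 892.79417

893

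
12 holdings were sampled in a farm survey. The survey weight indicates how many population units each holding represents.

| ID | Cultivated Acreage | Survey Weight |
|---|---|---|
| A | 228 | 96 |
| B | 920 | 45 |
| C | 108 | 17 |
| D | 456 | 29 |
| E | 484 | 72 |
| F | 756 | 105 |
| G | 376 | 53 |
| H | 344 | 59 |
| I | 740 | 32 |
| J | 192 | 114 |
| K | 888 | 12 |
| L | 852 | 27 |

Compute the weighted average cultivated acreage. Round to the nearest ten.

470

Weighted sum = 228×96 + 920×45 + 108×17 + 456×29 + 484×72 + 756×105 + 376×53 + 344×59 + 740×32 + 192×114 + 888×12 + 852×27
  = 21888 + 41400 + 1836 + 13224 + 34848 + 79380 + 19928 + 20296 + 23680 + 21888 + 10656 + 23004 = 312028
Sum of weights = 96 + 45 + 17 + 29 + 72 + 105 + 53 + 59 + 32 + 114 + 12 + 27 = 661
Weighted mean = 312028 / 661 = 472.05446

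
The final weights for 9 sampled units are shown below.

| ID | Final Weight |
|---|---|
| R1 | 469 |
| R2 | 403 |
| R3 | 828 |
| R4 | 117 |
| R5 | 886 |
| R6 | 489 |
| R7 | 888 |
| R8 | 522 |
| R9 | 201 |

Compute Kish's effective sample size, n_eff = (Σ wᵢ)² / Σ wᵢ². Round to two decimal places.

Σ wᵢ = 469 + 403 + 828 + 117 + 886 + 489 + 888 + 522 + 201 = 4803
Σ wᵢ² = 219961 + 162409 + 685584 + 13689 + 784996 + 239121 + 788544 + 272484 + 40401 = 3207189
n_eff = 4803² / 3207189 = 23068809 / 3207189 = 7.1928436

7.19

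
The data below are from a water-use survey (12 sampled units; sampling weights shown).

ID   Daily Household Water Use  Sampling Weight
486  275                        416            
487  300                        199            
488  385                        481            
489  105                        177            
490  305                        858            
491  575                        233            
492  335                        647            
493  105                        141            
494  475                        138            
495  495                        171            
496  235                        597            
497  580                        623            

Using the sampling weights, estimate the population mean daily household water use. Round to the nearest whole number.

354

Weighted sum = 275×416 + 300×199 + 385×481 + 105×177 + 305×858 + 575×233 + 335×647 + 105×141 + 475×138 + 495×171 + 235×597 + 580×623
  = 1656915
Sum of weights = 4681
Weighted mean = 1656915 / 4681 = 353.96603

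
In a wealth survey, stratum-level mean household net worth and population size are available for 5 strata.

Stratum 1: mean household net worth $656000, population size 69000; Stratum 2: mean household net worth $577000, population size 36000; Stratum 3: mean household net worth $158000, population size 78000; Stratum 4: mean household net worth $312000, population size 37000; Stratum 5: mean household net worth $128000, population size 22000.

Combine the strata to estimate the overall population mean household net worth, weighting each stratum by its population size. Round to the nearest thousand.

Σ Nₕ·x̄ₕ = 656000×69000 + 577000×36000 + 158000×78000 + 312000×37000 + 128000×22000
  = 45264000000 + 20772000000 + 12324000000 + 11544000000 + 2816000000 = 92720000000
Σ Nₕ = 242000
Overall mean = 92720000000 / 242000 = 383140.5

383000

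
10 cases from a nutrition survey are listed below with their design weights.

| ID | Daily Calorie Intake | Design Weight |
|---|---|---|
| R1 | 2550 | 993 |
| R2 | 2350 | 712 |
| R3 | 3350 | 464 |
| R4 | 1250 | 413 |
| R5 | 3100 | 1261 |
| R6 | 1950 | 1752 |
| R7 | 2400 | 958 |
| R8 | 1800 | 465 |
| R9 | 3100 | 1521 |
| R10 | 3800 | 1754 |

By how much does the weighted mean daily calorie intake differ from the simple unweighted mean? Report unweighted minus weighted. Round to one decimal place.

-166.8

Unweighted sum = 2550 + 2350 + 3350 + 1250 + 3100 + 1950 + 2400 + 1800 + 3100 + 3800 = 25650
Unweighted mean = 25650 / 10 = 2565
Weighted sum = 2550×993 + 2350×712 + 3350×464 + 1250×413 + 3100×1261 + 1950×1752 + 2400×958 + 1800×465 + 3100×1521 + 3800×1754
  = 28118000
Sum of weights = 993 + 712 + 464 + 413 + 1261 + 1752 + 958 + 465 + 1521 + 1754 = 10293
Weighted mean = 28118000 / 10293 = 2731.7594
Difference (unweighted minus weighted) = -166.75945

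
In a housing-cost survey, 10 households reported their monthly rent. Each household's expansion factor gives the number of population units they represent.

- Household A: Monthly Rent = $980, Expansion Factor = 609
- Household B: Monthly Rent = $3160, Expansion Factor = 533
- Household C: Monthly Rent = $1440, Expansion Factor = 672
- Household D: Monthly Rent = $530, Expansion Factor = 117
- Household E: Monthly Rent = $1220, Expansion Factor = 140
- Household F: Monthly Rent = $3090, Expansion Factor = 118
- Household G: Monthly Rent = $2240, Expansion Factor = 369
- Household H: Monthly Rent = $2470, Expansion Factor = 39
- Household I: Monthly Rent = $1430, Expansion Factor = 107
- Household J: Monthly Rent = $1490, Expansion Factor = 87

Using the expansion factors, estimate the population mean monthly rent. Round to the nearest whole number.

Weighted sum = 980×609 + 3160×533 + 1440×672 + 530×117 + 1220×140 + 3090×118 + 2240×369 + 2470×39 + 1430×107 + 1490×87
  = 596820 + 1684280 + 967680 + 62010 + 170800 + 364620 + 826560 + 96330 + 153010 + 129630 = 5051740
Sum of weights = 2791
Weighted mean = 5051740 / 2791 = 1810.0107

1810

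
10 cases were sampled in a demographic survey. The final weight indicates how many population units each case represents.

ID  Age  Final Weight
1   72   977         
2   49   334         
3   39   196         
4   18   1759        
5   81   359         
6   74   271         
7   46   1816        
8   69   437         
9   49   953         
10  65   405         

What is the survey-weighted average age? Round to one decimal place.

48.2

Weighted sum = 361860
Sum of weights = 977 + 334 + 196 + 1759 + 359 + 271 + 1816 + 437 + 953 + 405 = 7507
Weighted mean = 361860 / 7507 = 48.203011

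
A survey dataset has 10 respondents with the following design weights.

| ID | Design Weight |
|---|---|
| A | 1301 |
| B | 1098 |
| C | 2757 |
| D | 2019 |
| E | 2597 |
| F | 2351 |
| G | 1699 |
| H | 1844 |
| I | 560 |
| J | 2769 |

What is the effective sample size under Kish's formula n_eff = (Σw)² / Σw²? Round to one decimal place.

Σ wᵢ = 1301 + 1098 + 2757 + 2019 + 2597 + 2351 + 1699 + 1844 + 560 + 2769 = 18995
Σ wᵢ² = 1692601 + 1205604 + 7601049 + 4076361 + 6744409 + 5527201 + 2886601 + 3400336 + 313600 + 7667361 = 41115123
n_eff = 18995² / 41115123 = 360810025 / 41115123 = 8.7756037

8.8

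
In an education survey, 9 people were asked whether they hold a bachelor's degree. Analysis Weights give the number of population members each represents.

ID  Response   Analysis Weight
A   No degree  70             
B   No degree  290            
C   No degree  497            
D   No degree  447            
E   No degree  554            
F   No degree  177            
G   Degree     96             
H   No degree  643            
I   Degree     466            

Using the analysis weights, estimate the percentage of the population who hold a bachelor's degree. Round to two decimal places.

17.35

Sum of weights for 'Degree' = 96 + 466 = 562
Total weight = 70 + 290 + 497 + 447 + 554 + 177 + 96 + 643 + 466 = 3240
Weighted proportion = 562 / 3240 = 0.17345679 → 17.345679%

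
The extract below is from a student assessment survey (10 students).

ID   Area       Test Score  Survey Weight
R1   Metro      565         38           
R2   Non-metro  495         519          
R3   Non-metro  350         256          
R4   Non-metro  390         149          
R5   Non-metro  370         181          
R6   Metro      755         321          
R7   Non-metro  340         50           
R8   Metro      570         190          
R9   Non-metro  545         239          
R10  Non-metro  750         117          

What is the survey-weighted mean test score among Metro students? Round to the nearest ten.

Metro rows: R1, R6, R8
Weighted sum = 565×38 + 755×321 + 570×190
  = 372125
Sum of weights = 38 + 321 + 190 = 549
Weighted mean = 372125 / 549 = 677.82332

680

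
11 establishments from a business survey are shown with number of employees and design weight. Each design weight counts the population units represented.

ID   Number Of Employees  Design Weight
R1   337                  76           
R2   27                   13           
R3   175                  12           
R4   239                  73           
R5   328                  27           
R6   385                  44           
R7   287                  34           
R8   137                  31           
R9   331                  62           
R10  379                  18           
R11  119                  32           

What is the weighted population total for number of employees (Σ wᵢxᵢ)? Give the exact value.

116463

Weighted total = 116463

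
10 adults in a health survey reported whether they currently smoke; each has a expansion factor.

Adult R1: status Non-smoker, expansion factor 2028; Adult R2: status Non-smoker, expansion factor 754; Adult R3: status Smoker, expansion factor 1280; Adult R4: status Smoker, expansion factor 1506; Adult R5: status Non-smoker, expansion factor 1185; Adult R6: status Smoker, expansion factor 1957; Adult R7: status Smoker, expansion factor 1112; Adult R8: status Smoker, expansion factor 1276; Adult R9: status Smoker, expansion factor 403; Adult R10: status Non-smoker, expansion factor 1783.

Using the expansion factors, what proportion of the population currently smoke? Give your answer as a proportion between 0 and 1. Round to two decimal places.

Sum of weights for 'Smoker' = 1280 + 1506 + 1957 + 1112 + 1276 + 403 = 7534
Total weight = 2028 + 754 + 1280 + 1506 + 1185 + 1957 + 1112 + 1276 + 403 + 1783 = 13284
Weighted proportion = 7534 / 13284 = 0.56714845

0.57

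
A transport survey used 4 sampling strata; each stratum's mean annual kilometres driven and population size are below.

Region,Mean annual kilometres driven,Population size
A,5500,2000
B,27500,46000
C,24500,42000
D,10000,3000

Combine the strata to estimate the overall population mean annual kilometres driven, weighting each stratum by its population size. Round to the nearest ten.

Σ Nₕ·x̄ₕ = 2335000000
Σ Nₕ = 2000 + 46000 + 42000 + 3000 = 93000
Overall mean = 2335000000 / 93000 = 25107.527

25110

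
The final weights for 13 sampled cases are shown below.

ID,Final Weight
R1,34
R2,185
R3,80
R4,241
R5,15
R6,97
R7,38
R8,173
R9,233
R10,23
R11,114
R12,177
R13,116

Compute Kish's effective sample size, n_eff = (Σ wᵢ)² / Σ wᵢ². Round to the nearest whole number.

9

Σ wᵢ = 1526
Σ wᵢ² = 253468
n_eff = 1526² / 253468 = 2328676 / 253468 = 9.1872584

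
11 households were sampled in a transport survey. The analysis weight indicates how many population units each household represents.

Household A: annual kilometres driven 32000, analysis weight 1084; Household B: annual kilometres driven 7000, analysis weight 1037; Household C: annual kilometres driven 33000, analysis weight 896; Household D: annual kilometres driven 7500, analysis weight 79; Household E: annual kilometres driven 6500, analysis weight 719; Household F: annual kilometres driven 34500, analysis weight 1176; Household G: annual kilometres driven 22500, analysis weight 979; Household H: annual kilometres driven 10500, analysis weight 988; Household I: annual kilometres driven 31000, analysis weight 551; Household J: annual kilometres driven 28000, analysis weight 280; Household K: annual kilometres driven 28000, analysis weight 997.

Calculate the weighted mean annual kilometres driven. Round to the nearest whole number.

23058

Weighted sum = 32000×1084 + 7000×1037 + 33000×896 + 7500×79 + 6500×719 + 34500×1176 + 22500×979 + 10500×988 + 31000×551 + 28000×280 + 28000×997
  = 34688000 + 7259000 + 29568000 + 592500 + 4673500 + 40572000 + 22027500 + 10374000 + 17081000 + 7840000 + 27916000 = 202591500
Sum of weights = 1084 + 1037 + 896 + 79 + 719 + 1176 + 979 + 988 + 551 + 280 + 997 = 8786
Weighted mean = 202591500 / 8786 = 23058.445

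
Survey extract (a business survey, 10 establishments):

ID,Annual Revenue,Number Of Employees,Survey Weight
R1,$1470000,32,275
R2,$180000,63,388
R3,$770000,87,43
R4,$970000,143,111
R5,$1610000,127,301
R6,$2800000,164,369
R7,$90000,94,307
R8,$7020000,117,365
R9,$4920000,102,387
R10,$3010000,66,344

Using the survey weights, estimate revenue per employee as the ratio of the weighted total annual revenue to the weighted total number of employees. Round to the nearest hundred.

Σ wᵢ·y = 1470000×275 + 180000×388 + 770000×43 + 970000×111 + 1610000×301 + 2800000×369 + 90000×307 + 7020000×365 + 4920000×387 + 3010000×344
  = 404250000 + 69840000 + 33110000 + 107670000 + 484610000 + 1033200000 + 27630000 + 2562300000 + 1904040000 + 1035440000 = 7662090000
Σ wᵢ·x = 285342
Ratio = 7662090000 / 285342 = 26852.304

26900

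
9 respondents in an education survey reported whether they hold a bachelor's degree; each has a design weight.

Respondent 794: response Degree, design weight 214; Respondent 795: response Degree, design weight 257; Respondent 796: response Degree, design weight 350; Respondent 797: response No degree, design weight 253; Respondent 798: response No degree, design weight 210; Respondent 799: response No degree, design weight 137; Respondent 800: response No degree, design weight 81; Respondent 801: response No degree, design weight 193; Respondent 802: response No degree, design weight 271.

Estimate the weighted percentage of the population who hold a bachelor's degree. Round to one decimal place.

41.8

Sum of weights for 'Degree' = 214 + 257 + 350 = 821
Total weight = 214 + 257 + 350 + 253 + 210 + 137 + 81 + 193 + 271 = 1966
Weighted proportion = 821 / 1966 = 0.41759919 → 41.759919%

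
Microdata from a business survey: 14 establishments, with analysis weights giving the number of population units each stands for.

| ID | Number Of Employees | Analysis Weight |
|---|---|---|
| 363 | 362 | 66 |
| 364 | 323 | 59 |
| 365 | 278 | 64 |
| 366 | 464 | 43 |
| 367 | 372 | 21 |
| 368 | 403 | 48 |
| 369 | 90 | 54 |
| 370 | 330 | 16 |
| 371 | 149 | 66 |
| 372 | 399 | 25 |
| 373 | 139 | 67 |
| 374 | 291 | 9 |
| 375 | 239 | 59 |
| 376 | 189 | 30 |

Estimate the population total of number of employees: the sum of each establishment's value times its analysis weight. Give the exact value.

169501

Weighted total = 169501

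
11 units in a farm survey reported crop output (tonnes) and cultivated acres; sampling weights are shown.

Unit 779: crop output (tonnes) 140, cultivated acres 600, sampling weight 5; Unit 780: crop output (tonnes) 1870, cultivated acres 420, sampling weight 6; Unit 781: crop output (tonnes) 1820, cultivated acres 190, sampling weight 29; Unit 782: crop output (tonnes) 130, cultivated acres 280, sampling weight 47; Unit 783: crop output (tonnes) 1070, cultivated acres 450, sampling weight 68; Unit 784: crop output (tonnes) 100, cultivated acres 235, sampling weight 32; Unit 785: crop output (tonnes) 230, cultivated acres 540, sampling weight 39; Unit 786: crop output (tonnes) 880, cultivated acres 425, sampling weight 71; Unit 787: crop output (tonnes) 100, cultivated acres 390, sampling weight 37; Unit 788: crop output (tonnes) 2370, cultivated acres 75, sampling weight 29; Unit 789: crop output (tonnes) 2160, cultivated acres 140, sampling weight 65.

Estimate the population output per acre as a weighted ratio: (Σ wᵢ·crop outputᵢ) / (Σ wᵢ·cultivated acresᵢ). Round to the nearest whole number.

Σ wᵢ·y = 140×5 + 1870×6 + 1820×29 + 130×47 + 1070×68 + 100×32 + 230×39 + 880×71 + 100×37 + 2370×29 + 2160×65
  = 700 + 11220 + 52780 + 6110 + 72760 + 3200 + 8970 + 62480 + 3700 + 68730 + 140400 = 431050
Σ wᵢ·x = 139250
Ratio = 431050 / 139250 = 3.0955117

3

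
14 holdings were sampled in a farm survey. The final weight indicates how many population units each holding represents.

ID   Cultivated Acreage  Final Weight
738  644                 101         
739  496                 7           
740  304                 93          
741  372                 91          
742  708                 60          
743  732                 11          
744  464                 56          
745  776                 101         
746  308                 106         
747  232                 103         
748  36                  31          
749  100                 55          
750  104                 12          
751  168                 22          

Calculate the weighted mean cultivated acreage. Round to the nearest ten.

420

Weighted sum = 353636
Sum of weights = 849
Weighted mean = 353636 / 849 = 416.53239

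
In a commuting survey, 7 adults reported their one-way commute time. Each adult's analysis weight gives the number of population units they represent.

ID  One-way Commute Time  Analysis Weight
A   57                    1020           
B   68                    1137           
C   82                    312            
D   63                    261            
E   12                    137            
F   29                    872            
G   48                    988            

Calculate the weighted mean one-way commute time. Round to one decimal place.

Weighted sum = 57×1020 + 68×1137 + 82×312 + 63×261 + 12×137 + 29×872 + 48×988
  = 58140 + 77316 + 25584 + 16443 + 1644 + 25288 + 47424 = 251839
Sum of weights = 1020 + 1137 + 312 + 261 + 137 + 872 + 988 = 4727
Weighted mean = 251839 / 4727 = 53.276708

53.3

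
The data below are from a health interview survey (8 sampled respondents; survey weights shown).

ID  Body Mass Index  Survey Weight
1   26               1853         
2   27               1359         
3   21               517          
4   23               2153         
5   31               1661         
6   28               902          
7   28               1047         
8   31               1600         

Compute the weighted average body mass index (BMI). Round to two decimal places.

27.13

Weighted sum = 26×1853 + 27×1359 + 21×517 + 23×2153 + 31×1661 + 28×902 + 28×1047 + 31×1600
  = 48178 + 36693 + 10857 + 49519 + 51491 + 25256 + 29316 + 49600 = 300910
Sum of weights = 1853 + 1359 + 517 + 2153 + 1661 + 902 + 1047 + 1600 = 11092
Weighted mean = 300910 / 11092 = 27.128561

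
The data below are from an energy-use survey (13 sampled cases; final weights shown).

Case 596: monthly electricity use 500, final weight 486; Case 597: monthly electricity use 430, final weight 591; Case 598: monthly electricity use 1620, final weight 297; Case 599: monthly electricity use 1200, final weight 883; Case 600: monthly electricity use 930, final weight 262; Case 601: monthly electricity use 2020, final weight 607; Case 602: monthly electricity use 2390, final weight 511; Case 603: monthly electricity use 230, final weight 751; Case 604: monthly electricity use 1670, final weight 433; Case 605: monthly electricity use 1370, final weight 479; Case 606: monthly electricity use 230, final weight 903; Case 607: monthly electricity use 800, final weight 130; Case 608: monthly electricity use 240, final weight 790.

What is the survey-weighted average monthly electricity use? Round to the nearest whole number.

Weighted sum = 6782320
Sum of weights = 7123
Weighted mean = 6782320 / 7123 = 952.17184

952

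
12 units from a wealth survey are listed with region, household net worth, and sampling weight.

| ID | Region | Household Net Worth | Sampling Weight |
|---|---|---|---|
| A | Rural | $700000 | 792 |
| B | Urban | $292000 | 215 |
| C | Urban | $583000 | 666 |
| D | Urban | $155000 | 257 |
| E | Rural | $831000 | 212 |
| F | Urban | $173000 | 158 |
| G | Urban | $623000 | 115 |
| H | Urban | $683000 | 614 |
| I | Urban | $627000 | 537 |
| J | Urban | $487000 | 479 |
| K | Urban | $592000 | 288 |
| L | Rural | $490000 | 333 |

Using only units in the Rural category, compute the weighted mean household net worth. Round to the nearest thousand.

Rural rows: A, E, L
Weighted sum = 700000×792 + 831000×212 + 490000×333
  = 554400000 + 176172000 + 163170000 = 893742000
Sum of weights = 1337
Weighted mean = 893742000 / 1337 = 668468.21

668000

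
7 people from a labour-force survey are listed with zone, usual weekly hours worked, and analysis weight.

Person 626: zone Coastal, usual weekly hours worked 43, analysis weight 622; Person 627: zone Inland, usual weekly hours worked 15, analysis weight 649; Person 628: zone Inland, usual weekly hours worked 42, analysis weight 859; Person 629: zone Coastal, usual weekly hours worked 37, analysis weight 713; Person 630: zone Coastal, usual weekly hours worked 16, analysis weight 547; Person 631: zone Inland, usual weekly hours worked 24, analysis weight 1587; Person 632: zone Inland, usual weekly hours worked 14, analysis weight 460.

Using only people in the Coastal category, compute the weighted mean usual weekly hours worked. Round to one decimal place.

Coastal rows: 626, 629, 630
Weighted sum = 43×622 + 37×713 + 16×547
  = 26746 + 26381 + 8752 = 61879
Sum of weights = 1882
Weighted mean = 61879 / 1882 = 32.879384

32.9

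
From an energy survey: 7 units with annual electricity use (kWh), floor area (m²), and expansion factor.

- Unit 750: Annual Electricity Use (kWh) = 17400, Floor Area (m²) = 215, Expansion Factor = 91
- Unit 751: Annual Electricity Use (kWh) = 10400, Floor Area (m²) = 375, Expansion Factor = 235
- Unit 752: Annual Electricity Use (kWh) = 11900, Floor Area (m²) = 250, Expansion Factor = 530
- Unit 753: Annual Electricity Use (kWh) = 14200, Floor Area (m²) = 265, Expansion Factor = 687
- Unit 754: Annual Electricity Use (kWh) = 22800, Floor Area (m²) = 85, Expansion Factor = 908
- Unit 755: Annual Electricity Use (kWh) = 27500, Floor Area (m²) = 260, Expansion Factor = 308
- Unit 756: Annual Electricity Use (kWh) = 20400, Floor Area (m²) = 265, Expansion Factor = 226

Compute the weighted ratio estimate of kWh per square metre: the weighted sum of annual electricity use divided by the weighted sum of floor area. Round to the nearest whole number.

84

Σ wᵢ·y = 17400×91 + 10400×235 + 11900×530 + 14200×687 + 22800×908 + 27500×308 + 20400×226
  = 1583400 + 2444000 + 6307000 + 9755400 + 20702400 + 8470000 + 4610400 = 53872600
Σ wᵢ·x = 215×91 + 375×235 + 250×530 + 265×687 + 85×908 + 260×308 + 265×226
  = 19565 + 88125 + 132500 + 182055 + 77180 + 80080 + 59890 = 639395
Ratio = 53872600 / 639395 = 84.255585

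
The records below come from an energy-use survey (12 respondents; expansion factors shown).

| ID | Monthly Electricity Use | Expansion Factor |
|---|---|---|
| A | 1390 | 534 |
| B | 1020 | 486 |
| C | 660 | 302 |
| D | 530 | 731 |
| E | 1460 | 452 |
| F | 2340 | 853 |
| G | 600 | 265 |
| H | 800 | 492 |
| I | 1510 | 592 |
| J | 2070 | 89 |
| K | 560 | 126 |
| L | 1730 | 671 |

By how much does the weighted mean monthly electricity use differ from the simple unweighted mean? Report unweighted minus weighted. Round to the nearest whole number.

Unweighted sum = 1390 + 1020 + 660 + 530 + 1460 + 2340 + 600 + 800 + 1510 + 2070 + 560 + 1730 = 14670
Unweighted mean = 14670 / 12 = 1222.5
Weighted sum = 7342810
Sum of weights = 5593
Weighted mean = 7342810 / 5593 = 1312.8571
Difference (unweighted minus weighted) = -90.357143

-90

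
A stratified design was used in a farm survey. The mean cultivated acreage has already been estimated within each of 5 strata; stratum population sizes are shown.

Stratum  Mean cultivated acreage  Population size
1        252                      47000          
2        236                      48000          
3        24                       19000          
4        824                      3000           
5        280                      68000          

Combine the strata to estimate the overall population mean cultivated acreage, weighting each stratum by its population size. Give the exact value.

244

Σ Nₕ·x̄ₕ = 252×47000 + 236×48000 + 24×19000 + 824×3000 + 280×68000
  = 11844000 + 11328000 + 456000 + 2472000 + 19040000 = 45140000
Σ Nₕ = 47000 + 48000 + 19000 + 3000 + 68000 = 185000
Overall mean = 45140000 / 185000 = 244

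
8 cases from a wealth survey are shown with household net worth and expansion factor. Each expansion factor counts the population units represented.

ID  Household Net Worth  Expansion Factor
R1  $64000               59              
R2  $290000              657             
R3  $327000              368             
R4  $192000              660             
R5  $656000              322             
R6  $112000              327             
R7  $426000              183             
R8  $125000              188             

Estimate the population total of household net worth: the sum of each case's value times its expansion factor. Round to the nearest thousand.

Weighted total = 64000×59 + 290000×657 + 327000×368 + 192000×660 + 656000×322 + 112000×327 + 426000×183 + 125000×188
  = 790676000

790676000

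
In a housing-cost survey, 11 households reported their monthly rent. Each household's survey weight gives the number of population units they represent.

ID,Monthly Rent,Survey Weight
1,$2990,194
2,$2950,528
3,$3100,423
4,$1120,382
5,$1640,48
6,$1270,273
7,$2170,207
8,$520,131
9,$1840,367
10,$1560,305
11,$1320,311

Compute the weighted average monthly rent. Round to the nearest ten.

Weighted sum = 2990×194 + 2950×528 + 3100×423 + 1120×382 + 1640×48 + 1270×273 + 2170×207 + 520×131 + 1840×367 + 1560×305 + 1320×311
  = 580060 + 1557600 + 1311300 + 427840 + 78720 + 346710 + 449190 + 68120 + 675280 + 475800 + 410520 = 6381140
Sum of weights = 194 + 528 + 423 + 382 + 48 + 273 + 207 + 131 + 367 + 305 + 311 = 3169
Weighted mean = 6381140 / 3169 = 2013.6131

2010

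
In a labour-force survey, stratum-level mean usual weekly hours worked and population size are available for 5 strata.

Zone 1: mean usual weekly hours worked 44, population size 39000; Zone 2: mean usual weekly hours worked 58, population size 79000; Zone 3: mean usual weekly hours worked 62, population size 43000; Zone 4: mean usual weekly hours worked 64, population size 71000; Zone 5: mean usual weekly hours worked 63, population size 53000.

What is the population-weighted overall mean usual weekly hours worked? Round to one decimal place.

59.1

Σ Nₕ·x̄ₕ = 44×39000 + 58×79000 + 62×43000 + 64×71000 + 63×53000
  = 1716000 + 4582000 + 2666000 + 4544000 + 3339000 = 16847000
Σ Nₕ = 39000 + 79000 + 43000 + 71000 + 53000 = 285000
Overall mean = 16847000 / 285000 = 59.112281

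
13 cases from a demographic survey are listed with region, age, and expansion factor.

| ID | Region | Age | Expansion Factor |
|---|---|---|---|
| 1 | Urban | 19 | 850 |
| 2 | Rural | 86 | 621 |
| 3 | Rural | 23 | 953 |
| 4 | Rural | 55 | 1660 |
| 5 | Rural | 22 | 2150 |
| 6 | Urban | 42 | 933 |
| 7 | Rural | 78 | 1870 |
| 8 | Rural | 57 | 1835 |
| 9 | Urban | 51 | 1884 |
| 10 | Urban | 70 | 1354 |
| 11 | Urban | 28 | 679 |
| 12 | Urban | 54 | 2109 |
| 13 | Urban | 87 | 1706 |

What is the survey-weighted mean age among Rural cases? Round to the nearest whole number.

Rural rows: 2, 3, 4, 5, 7, 8
Weighted sum = 86×621 + 23×953 + 55×1660 + 22×2150 + 78×1870 + 57×1835
  = 464380
Sum of weights = 9089
Weighted mean = 464380 / 9089 = 51.092529

51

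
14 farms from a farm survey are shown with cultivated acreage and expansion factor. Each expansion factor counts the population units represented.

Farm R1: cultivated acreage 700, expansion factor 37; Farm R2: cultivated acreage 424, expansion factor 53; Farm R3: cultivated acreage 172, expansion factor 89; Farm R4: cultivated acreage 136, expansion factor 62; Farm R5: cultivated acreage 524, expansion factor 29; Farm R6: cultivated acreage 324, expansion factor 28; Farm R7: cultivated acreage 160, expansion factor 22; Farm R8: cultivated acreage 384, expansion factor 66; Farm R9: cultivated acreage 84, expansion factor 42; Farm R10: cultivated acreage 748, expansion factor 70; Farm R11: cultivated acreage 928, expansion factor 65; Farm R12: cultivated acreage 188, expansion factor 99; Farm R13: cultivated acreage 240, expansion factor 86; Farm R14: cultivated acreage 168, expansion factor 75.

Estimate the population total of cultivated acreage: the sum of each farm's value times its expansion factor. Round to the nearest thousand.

Weighted total = 293304

293000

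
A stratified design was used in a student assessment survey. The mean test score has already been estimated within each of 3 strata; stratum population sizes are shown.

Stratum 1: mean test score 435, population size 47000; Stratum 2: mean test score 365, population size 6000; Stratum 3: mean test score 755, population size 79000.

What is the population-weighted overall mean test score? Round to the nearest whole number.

Σ Nₕ·x̄ₕ = 82280000
Σ Nₕ = 47000 + 6000 + 79000 = 132000
Overall mean = 82280000 / 132000 = 623.33333

623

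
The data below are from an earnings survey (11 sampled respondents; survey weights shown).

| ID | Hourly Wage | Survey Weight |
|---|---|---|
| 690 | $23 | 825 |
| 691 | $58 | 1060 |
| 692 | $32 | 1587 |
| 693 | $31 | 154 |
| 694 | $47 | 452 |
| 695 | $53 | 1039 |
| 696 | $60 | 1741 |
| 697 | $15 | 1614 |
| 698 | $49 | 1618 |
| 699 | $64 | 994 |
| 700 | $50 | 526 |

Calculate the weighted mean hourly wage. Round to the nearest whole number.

44

Weighted sum = 23×825 + 58×1060 + 32×1587 + 31×154 + 47×452 + 53×1039 + 60×1741 + 15×1614 + 49×1618 + 64×994 + 50×526
  = 18975 + 61480 + 50784 + 4774 + 21244 + 55067 + 104460 + 24210 + 79282 + 63616 + 26300 = 510192
Sum of weights = 825 + 1060 + 1587 + 154 + 452 + 1039 + 1741 + 1614 + 1618 + 994 + 526 = 11610
Weighted mean = 510192 / 11610 = 43.944186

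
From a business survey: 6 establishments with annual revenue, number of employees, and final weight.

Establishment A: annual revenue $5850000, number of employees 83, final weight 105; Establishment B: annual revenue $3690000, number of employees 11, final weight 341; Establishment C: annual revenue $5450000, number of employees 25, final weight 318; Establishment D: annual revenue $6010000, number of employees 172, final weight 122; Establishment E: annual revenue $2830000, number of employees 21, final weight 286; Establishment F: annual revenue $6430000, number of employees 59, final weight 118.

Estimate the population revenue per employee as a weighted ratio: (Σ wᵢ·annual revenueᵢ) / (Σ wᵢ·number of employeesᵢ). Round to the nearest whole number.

108648

Σ wᵢ·y = 5850000×105 + 3690000×341 + 5450000×318 + 6010000×122 + 2830000×286 + 6430000×118
  = 614250000 + 1258290000 + 1733100000 + 733220000 + 809380000 + 758740000 = 5906980000
Σ wᵢ·x = 83×105 + 11×341 + 25×318 + 172×122 + 21×286 + 59×118
  = 54368
Ratio = 5906980000 / 54368 = 108648.1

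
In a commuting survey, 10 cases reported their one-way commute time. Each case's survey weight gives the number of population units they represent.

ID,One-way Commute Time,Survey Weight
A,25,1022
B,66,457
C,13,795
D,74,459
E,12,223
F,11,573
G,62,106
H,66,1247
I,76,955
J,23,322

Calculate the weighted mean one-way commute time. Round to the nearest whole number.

45

Weighted sum = 25×1022 + 66×457 + 13×795 + 74×459 + 12×223 + 11×573 + 62×106 + 66×1247 + 76×955 + 23×322
  = 25550 + 30162 + 10335 + 33966 + 2676 + 6303 + 6572 + 82302 + 72580 + 7406 = 277852
Sum of weights = 6159
Weighted mean = 277852 / 6159 = 45.113168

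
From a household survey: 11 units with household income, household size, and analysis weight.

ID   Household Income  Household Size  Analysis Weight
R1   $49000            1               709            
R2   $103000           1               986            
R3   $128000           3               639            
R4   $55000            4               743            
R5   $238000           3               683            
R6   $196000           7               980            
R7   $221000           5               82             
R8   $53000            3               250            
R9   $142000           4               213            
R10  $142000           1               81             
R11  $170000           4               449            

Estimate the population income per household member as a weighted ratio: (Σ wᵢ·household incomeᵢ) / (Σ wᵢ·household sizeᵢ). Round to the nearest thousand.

39000

Σ wᵢ·y = 49000×709 + 103000×986 + 128000×639 + 55000×743 + 238000×683 + 196000×980 + 221000×82 + 53000×250 + 142000×213 + 142000×81 + 170000×449
  = 34741000 + 101558000 + 81792000 + 40865000 + 162554000 + 192080000 + 18122000 + 13250000 + 30246000 + 11502000 + 76330000 = 763040000
Σ wᵢ·x = 1×709 + 1×986 + 3×639 + 4×743 + 3×683 + 7×980 + 5×82 + 3×250 + 4×213 + 1×81 + 4×449
  = 709 + 986 + 1917 + 2972 + 2049 + 6860 + 410 + 750 + 852 + 81 + 1796 = 19382
Ratio = 763040000 / 19382 = 39368.486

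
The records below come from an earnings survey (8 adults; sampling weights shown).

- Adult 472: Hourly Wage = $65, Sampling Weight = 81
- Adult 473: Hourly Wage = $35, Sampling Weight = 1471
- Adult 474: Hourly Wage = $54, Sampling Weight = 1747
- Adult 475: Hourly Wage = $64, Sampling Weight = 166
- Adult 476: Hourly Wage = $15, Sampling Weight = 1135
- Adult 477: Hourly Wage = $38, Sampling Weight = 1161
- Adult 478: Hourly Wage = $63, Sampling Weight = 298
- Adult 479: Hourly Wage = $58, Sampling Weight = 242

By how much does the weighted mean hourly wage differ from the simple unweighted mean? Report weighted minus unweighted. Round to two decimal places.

-8.42

Unweighted sum = 65 + 35 + 54 + 64 + 15 + 38 + 63 + 58 = 392
Unweighted mean = 392 / 8 = 49
Weighted sum = 255665
Sum of weights = 81 + 1471 + 1747 + 166 + 1135 + 1161 + 298 + 242 = 6301
Weighted mean = 255665 / 6301 = 40.575306
Difference (weighted minus unweighted) = -8.4246945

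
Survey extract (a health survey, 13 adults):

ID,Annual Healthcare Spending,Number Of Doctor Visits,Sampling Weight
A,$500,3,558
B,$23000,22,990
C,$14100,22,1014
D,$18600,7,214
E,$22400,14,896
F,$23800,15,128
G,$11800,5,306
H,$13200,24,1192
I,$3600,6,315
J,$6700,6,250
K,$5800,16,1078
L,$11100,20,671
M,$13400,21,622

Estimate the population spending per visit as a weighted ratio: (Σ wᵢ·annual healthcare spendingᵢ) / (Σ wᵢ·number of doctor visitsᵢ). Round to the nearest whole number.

Σ wᵢ·y = 108633100
Σ wᵢ·x = 138982
Ratio = 108633100 / 138982 = 781.63431

782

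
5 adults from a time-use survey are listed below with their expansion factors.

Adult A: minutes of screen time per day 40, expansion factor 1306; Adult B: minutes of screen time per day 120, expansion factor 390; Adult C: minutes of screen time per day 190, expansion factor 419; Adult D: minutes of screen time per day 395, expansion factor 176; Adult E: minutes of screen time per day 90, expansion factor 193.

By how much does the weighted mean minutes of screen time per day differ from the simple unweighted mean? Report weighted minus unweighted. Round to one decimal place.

Unweighted sum = 40 + 120 + 190 + 395 + 90 = 835
Unweighted mean = 835 / 5 = 167
Weighted sum = 40×1306 + 120×390 + 190×419 + 395×176 + 90×193
  = 52240 + 46800 + 79610 + 69520 + 17370 = 265540
Sum of weights = 1306 + 390 + 419 + 176 + 193 = 2484
Weighted mean = 265540 / 2484 = 106.90016
Difference (weighted minus unweighted) = -60.099839

-60.1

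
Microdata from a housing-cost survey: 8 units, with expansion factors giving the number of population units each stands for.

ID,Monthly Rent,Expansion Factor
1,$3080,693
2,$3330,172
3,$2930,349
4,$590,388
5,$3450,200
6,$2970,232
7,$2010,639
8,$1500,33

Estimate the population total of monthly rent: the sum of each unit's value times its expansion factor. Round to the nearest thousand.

Weighted total = 3080×693 + 3330×172 + 2930×349 + 590×388 + 3450×200 + 2970×232 + 2010×639 + 1500×33
  = 2134440 + 572760 + 1022570 + 228920 + 690000 + 689040 + 1284390 + 49500 = 6671620

6672000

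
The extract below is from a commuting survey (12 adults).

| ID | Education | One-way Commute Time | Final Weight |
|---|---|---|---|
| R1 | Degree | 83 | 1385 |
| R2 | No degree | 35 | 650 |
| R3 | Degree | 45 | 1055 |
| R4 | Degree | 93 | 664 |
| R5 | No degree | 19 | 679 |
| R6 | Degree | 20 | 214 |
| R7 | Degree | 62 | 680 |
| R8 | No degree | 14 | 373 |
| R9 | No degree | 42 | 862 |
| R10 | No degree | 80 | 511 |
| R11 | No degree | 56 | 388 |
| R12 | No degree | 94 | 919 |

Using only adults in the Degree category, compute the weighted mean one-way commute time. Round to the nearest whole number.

68

Degree rows: R1, R3, R4, R6, R7
Weighted sum = 83×1385 + 45×1055 + 93×664 + 20×214 + 62×680
  = 114955 + 47475 + 61752 + 4280 + 42160 = 270622
Sum of weights = 1385 + 1055 + 664 + 214 + 680 = 3998
Weighted mean = 270622 / 3998 = 67.689345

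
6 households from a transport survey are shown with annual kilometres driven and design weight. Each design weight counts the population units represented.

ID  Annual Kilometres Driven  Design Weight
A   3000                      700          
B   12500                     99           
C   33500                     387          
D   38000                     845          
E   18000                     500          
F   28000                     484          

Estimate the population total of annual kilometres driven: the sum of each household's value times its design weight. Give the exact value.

Weighted total = 70964000

70964000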